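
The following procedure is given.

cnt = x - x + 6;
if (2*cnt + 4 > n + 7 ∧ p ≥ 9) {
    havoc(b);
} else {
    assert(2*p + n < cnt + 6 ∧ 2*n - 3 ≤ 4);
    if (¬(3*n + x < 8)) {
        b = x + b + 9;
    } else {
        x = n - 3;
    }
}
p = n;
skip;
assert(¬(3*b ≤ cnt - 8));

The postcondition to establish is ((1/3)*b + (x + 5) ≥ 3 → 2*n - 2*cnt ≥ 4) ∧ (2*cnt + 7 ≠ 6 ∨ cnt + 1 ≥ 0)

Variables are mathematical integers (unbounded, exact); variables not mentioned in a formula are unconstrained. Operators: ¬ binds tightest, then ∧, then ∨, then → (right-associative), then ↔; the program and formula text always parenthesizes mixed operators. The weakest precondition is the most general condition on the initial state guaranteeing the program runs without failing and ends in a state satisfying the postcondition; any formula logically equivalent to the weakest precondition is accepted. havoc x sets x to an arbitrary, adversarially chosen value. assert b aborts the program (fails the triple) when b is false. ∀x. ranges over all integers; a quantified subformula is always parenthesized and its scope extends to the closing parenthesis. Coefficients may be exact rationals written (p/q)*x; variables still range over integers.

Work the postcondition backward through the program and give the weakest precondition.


Working backward. After the program, the postcondition ((1/3)*b + (x + 5) ≥ 3 → 2*n - 2*cnt ≥ 4) ∧ (2*cnt + 7 ≠ 6 ∨ cnt + 1 ≥ 0) must hold; in canonical form it is ((1/3)*b + x ≥ -2 → 2*n ≥ 2*cnt + 4) ∧ (2*cnt ≠ -1 ∨ cnt ≥ -1).
Before assert ¬(3*b ≤ cnt - 8): (¬(3*b ≤ cnt - 8)) ∧ ((1/3)*b + x ≥ -2 → 2*n ≥ 2*cnt + 4) ∧ (2*cnt ≠ -1 ∨ cnt ≥ -1)
Before skip: (¬(3*b ≤ cnt - 8)) ∧ ((1/3)*b + x ≥ -2 → 2*n ≥ 2*cnt + 4) ∧ (2*cnt ≠ -1 ∨ cnt ≥ -1)
Before p := n: (¬(3*b ≤ cnt - 8)) ∧ ((1/3)*b + x ≥ -2 → 2*n ≥ 2*cnt + 4) ∧ (2*cnt ≠ -1 ∨ cnt ≥ -1)
Then branch requires ∀b_1. ((¬(3*b_1 ≤ cnt - 8)) ∧ ((1/3)*b_1 + x ≥ -2 → 2*n ≥ 2*cnt + 4) ∧ (2*cnt ≠ -1 ∨ cnt ≥ -1)); else branch requires n + 2*p < cnt + 6 ∧ 2*n ≤ 7 ∧ ((¬(3*n + x < 8)) → ((¬(3*b + 3*x ≤ cnt - 35)) ∧ ((1/3)*b + (4/3)*x ≥ -5 → 2*n ≥ 2*cnt + 4) ∧ (2*cnt ≠ -1 ∨ cnt ≥ -1))) ∧ (3*n + x < 8 → ((¬(3*b ≤ cnt - 8)) ∧ ((1/3)*b + n ≥ 1 → 2*n ≥ 2*cnt + 4) ∧ (2*cnt ≠ -1 ∨ cnt ≥ -1))).
Before the if: ((2*cnt > n + 3 ∧ p ≥ 9) → (∀b_1. ((¬(3*b_1 ≤ cnt - 8)) ∧ ((1/3)*b_1 + x ≥ -2 → 2*n ≥ 2*cnt + 4) ∧ (2*cnt ≠ -1 ∨ cnt ≥ -1)))) ∧ ((¬(2*cnt > n + 3 ∧ p ≥ 9)) → (n + 2*p < cnt + 6 ∧ 2*n ≤ 7 ∧ ((¬(3*n + x < 8)) → ((¬(3*b + 3*x ≤ cnt - 35)) ∧ ((1/3)*b + (4/3)*x ≥ -5 → 2*n ≥ 2*cnt + 4) ∧ (2*cnt ≠ -1 ∨ cnt ≥ -1))) ∧ (3*n + x < 8 → ((¬(3*b ≤ cnt - 8)) ∧ ((1/3)*b + n ≥ 1 → 2*n ≥ 2*cnt + 4) ∧ (2*cnt ≠ -1 ∨ cnt ≥ -1)))))
Before cnt := x - x + 6: ((n < 9 ∧ p ≥ 9) → (∀b_1. ((¬(3*b_1 ≤ -2)) ∧ ((1/3)*b_1 + x ≥ -2 → 2*n ≥ 16)))) ∧ ((¬(n < 9 ∧ p ≥ 9)) → (n + 2*p < 12 ∧ 2*n ≤ 7 ∧ ((¬(3*n + x < 8)) → ((¬(3*b + 3*x ≤ -29)) ∧ ((1/3)*b + (4/3)*x ≥ -5 → 2*n ≥ 16))) ∧ (3*n + x < 8 → ((¬(3*b ≤ -2)) ∧ ((1/3)*b + n ≥ 1 → 2*n ≥ 16)))))
Answer: WP = ((n < 9 ∧ p ≥ 9) → (∀b_1. ((¬(3*b_1 ≤ -2)) ∧ ((1/3)*b_1 + x ≥ -2 → 2*n ≥ 16)))) ∧ ((¬(n < 9 ∧ p ≥ 9)) → (n + 2*p < 12 ∧ 2*n ≤ 7 ∧ ((¬(3*n + x < 8)) → ((¬(3*b + 3*x ≤ -29)) ∧ ((1/3)*b + (4/3)*x ≥ -5 → 2*n ≥ 16))) ∧ (3*n + x < 8 → ((¬(3*b ≤ -2)) ∧ ((1/3)*b + n ≥ 1 → 2*n ≥ 16)))))


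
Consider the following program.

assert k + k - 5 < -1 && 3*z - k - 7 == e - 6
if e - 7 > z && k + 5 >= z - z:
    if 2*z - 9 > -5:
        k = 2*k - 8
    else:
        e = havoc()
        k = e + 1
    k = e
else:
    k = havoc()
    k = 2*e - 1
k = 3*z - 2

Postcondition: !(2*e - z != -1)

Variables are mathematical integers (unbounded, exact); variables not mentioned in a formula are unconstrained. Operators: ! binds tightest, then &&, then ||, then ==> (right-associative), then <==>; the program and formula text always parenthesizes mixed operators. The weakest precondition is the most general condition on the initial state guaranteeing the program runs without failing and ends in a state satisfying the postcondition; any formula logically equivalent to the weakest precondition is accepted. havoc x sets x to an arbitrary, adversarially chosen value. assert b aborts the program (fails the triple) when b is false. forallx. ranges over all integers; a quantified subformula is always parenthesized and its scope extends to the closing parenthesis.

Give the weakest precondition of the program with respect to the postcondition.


Working backward. After the program, the postcondition !(2*e - z != -1) must hold; in canonical form it is !(2*e != z - 1).
Before k := 3*z - 2: !(2*e != z - 1)
Then branch requires (2*z > 4 ==> (!(2*e != z - 1))) && ((!(2*z > 4)) ==> (forall e_1. (!(2*e_1 != z - 1)))); else branch requires !(2*e != z - 1).
Before the if: ((e > z + 7 && k >= -5) ==> ((2*z > 4 ==> (!(2*e != z - 1))) && ((!(2*z > 4)) ==> (forall e_1. (!(2*e_1 != z - 1)))))) && ((!(e > z + 7 && k >= -5)) ==> (!(2*e != z - 1)))
Before assert k + k - 5 < -1 && 3*z - k - 7 == e - 6: 2*k < 4 && 3*z == e + k + 1 && ((e > z + 7 && k >= -5) ==> ((2*z > 4 ==> (!(2*e != z - 1))) && ((!(2*z > 4)) ==> (forall e_1. (!(2*e_1 != z - 1)))))) && ((!(e > z + 7 && k >= -5)) ==> (!(2*e != z - 1)))
Answer: WP = 2*k < 4 && 3*z == e + k + 1 && ((e > z + 7 && k >= -5) ==> ((2*z > 4 ==> (!(2*e != z - 1))) && ((!(2*z > 4)) ==> (forall e_1. (!(2*e_1 != z - 1)))))) && ((!(e > z + 7 && k >= -5)) ==> (!(2*e != z - 1)))


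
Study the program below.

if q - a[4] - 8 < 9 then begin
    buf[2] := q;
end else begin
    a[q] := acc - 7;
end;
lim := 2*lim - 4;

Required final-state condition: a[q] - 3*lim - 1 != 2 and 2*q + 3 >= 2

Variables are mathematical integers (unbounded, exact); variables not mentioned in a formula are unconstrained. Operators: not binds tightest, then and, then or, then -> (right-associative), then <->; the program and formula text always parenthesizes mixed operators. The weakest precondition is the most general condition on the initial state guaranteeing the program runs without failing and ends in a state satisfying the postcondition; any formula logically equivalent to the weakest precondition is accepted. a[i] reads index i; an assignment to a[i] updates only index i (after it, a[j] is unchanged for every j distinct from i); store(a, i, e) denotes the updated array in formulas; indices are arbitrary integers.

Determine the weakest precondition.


Working backward. After the program, the postcondition a[q] - 3*lim - 1 != 2 and 2*q + 3 >= 2 must hold; in canonical form it is a[q] != 3*lim + 3 and 2*q >= -1.
Before lim := 2*lim - 4: a[q] != 6*lim - 9 and 2*q >= -1
Then branch requires a[q] != 6*lim - 9 and 2*q >= -1; else branch requires store(a, q, acc - 7)[q] != 6*lim - 9 and 2*q >= -1.
Before the if: (q < a[4] + 17 -> (a[q] != 6*lim - 9 and 2*q >= -1)) and ((not (q < a[4] + 17)) -> (store(a, q, acc - 7)[q] != 6*lim - 9 and 2*q >= -1))
Answer: WP = (q < a[4] + 17 -> (a[q] != 6*lim - 9 and 2*q >= -1)) and ((not (q < a[4] + 17)) -> (store(a, q, acc - 7)[q] != 6*lim - 9 and 2*q >= -1))


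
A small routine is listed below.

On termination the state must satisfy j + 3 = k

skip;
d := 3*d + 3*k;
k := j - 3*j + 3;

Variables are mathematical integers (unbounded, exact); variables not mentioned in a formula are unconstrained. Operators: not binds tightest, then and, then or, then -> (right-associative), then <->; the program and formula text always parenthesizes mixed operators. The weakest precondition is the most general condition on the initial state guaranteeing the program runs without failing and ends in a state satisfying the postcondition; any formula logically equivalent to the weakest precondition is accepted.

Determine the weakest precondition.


Working backward. After the program, the postcondition j + 3 = k must hold; in canonical form it is j = k - 3.
Before k := j - 3*j + 3: 3*j = 0
Before d := 3*d + 3*k: 3*j = 0
Before skip: 3*j = 0
Answer: WP = 3*j = 0


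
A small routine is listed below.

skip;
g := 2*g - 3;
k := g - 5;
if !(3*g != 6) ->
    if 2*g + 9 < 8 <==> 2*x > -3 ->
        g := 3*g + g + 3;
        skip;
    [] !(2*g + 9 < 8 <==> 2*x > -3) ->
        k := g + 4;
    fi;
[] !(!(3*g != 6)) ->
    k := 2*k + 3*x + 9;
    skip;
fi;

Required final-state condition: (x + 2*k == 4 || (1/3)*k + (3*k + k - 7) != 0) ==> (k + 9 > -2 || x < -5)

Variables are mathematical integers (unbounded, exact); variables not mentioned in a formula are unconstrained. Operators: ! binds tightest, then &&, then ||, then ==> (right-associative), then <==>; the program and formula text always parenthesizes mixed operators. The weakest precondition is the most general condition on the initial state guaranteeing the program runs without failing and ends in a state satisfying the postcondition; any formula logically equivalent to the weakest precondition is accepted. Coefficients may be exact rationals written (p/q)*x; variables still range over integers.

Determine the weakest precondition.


Working backward. After the program, the postcondition (x + 2*k == 4 || (1/3)*k + (3*k + k - 7) != 0) ==> (k + 9 > -2 || x < -5) must hold; in canonical form it is (2*k + x == 4 || (13/3)*k != 7) ==> (k > -11 || x < -5).
Then branch requires ((2*g < -1 <==> 2*x > -3) ==> ((2*k + x == 4 || (13/3)*k != 7) ==> (k > -11 || x < -5))) && ((!(2*g < -1 <==> 2*x > -3)) ==> ((2*g + x == -4 || (13/3)*g != -31/3) ==> (g > -15 || x < -5))); else branch requires (4*k + 7*x == -14 || (26/3)*k + 13*x != -32) ==> (2*k + 3*x > -20 || x < -5).
Before the if: ((!(3*g != 6)) ==> (((2*g < -1 <==> 2*x > -3) ==> ((2*k + x == 4 || (13/3)*k != 7) ==> (k > -11 || x < -5))) && ((!(2*g < -1 <==> 2*x > -3)) ==> ((2*g + x == -4 || (13/3)*g != -31/3) ==> (g > -15 || x < -5))))) && (3*g != 6 ==> ((4*k + 7*x == -14 || (26/3)*k + 13*x != -32) ==> (2*k + 3*x > -20 || x < -5)))
Before k := g - 5: ((!(3*g != 6)) ==> (((2*g < -1 <==> 2*x > -3) ==> ((2*g + x == 14 || (13/3)*g != 86/3) ==> (g > -6 || x < -5))) && ((!(2*g < -1 <==> 2*x > -3)) ==> ((2*g + x == -4 || (13/3)*g != -31/3) ==> (g > -15 || x < -5))))) && (3*g != 6 ==> ((4*g + 7*x == 6 || (26/3)*g + 13*x != 34/3) ==> (2*g + 3*x > -10 || x < -5)))
Before g := 2*g - 3: ((!(6*g != 15)) ==> (((4*g < 5 <==> 2*x > -3) ==> ((4*g + x == 20 || (26/3)*g != 125/3) ==> (2*g > -3 || x < -5))) && ((!(4*g < 5 <==> 2*x > -3)) ==> ((4*g + x == 2 || (26/3)*g != 8/3) ==> (2*g > -12 || x < -5))))) && (6*g != 15 ==> ((8*g + 7*x == 18 || (52/3)*g + 13*x != 112/3) ==> (4*g + 3*x > -4 || x < -5)))
Before skip: ((!(6*g != 15)) ==> (((4*g < 5 <==> 2*x > -3) ==> ((4*g + x == 20 || (26/3)*g != 125/3) ==> (2*g > -3 || x < -5))) && ((!(4*g < 5 <==> 2*x > -3)) ==> ((4*g + x == 2 || (26/3)*g != 8/3) ==> (2*g > -12 || x < -5))))) && (6*g != 15 ==> ((8*g + 7*x == 18 || (52/3)*g + 13*x != 112/3) ==> (4*g + 3*x > -4 || x < -5)))
Answer: WP = ((!(6*g != 15)) ==> (((4*g < 5 <==> 2*x > -3) ==> ((4*g + x == 20 || (26/3)*g != 125/3) ==> (2*g > -3 || x < -5))) && ((!(4*g < 5 <==> 2*x > -3)) ==> ((4*g + x == 2 || (26/3)*g != 8/3) ==> (2*g > -12 || x < -5))))) && (6*g != 15 ==> ((8*g + 7*x == 18 || (52/3)*g + 13*x != 112/3) ==> (4*g + 3*x > -4 || x < -5)))


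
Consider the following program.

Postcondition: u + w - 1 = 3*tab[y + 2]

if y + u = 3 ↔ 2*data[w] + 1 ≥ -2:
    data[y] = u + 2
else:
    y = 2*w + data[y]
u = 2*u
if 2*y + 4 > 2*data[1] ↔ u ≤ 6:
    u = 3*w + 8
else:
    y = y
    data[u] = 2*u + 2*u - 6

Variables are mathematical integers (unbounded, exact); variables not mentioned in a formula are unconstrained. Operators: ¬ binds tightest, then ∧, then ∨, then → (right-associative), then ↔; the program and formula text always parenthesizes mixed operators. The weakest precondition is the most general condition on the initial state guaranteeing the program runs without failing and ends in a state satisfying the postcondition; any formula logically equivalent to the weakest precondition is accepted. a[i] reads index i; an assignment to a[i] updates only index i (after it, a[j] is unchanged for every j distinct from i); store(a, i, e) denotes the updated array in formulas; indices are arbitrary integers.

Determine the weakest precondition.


Working backward. After the program, the postcondition u + w - 1 = 3*tab[y + 2] must hold; in canonical form it is u + w = 3*tab[y + 2] + 1.
Then branch requires 4*w = 3*tab[y + 2] - 7; else branch requires u + w = 3*tab[y + 2] + 1.
Before the if: ((2*y > 2*data[1] - 4 ↔ u ≤ 6) → 4*w = 3*tab[y + 2] - 7) ∧ ((¬(2*y > 2*data[1] - 4 ↔ u ≤ 6)) → u + w = 3*tab[y + 2] + 1)
Before u := 2*u: ((2*y > 2*data[1] - 4 ↔ 2*u ≤ 6) → 4*w = 3*tab[y + 2] - 7) ∧ ((¬(2*y > 2*data[1] - 4 ↔ 2*u ≤ 6)) → 2*u + w = 3*tab[y + 2] + 1)
Then branch requires ((2*y > 2*store(data, y, u + 2)[1] - 4 ↔ 2*u ≤ 6) → 4*w = 3*tab[y + 2] - 7) ∧ ((¬(2*y > 2*store(data, y, u + 2)[1] - 4 ↔ 2*u ≤ 6)) → 2*u + w = 3*tab[y + 2] + 1); else branch requires ((2*data[y] + 4*w > 2*data[1] - 4 ↔ 2*u ≤ 6) → 4*w = 3*tab[data[y] + 2*w + 2] - 7) ∧ ((¬(2*data[y] + 4*w > 2*data[1] - 4 ↔ 2*u ≤ 6)) → 2*u + w = 3*tab[data[y] + 2*w + 2] + 1).
Before the if: ((u + y = 3 ↔ 2*data[w] ≥ -3) → (((2*y > 2*store(data, y, u + 2)[1] - 4 ↔ 2*u ≤ 6) → 4*w = 3*tab[y + 2] - 7) ∧ ((¬(2*y > 2*store(data, y, u + 2)[1] - 4 ↔ 2*u ≤ 6)) → 2*u + w = 3*tab[y + 2] + 1))) ∧ ((¬(u + y = 3 ↔ 2*data[w] ≥ -3)) → (((2*data[y] + 4*w > 2*data[1] - 4 ↔ 2*u ≤ 6) → 4*w = 3*tab[data[y] + 2*w + 2] - 7) ∧ ((¬(2*data[y] + 4*w > 2*data[1] - 4 ↔ 2*u ≤ 6)) → 2*u + w = 3*tab[data[y] + 2*w + 2] + 1)))
Answer: WP = ((u + y = 3 ↔ 2*data[w] ≥ -3) → (((2*y > 2*store(data, y, u + 2)[1] - 4 ↔ 2*u ≤ 6) → 4*w = 3*tab[y + 2] - 7) ∧ ((¬(2*y > 2*store(data, y, u + 2)[1] - 4 ↔ 2*u ≤ 6)) → 2*u + w = 3*tab[y + 2] + 1))) ∧ ((¬(u + y = 3 ↔ 2*data[w] ≥ -3)) → (((2*data[y] + 4*w > 2*data[1] - 4 ↔ 2*u ≤ 6) → 4*w = 3*tab[data[y] + 2*w + 2] - 7) ∧ ((¬(2*data[y] + 4*w > 2*data[1] - 4 ↔ 2*u ≤ 6)) → 2*u + w = 3*tab[data[y] + 2*w + 2] + 1)))


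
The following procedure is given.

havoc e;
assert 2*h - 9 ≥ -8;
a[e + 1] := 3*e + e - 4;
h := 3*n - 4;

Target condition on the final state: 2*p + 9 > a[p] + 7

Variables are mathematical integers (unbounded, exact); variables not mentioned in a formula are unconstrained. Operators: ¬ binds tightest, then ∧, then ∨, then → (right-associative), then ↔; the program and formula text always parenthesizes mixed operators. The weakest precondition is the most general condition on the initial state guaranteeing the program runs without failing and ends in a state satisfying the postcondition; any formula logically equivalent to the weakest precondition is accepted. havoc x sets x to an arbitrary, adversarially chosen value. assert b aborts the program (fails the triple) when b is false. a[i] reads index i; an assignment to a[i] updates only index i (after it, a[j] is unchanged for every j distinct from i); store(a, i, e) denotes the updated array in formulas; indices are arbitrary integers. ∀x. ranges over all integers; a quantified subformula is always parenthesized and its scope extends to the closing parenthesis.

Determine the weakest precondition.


Working backward. After the program, the postcondition 2*p + 9 > a[p] + 7 must hold; in canonical form it is 2*p > a[p] - 2.
Before h := 3*n - 4: 2*p > a[p] - 2
Before a[e + 1] := 3*e + e - 4: 2*p > store(a, e + 1, 4*e - 4)[p] - 2
Before assert 2*h - 9 ≥ -8: 2*h ≥ 1 ∧ 2*p > store(a, e + 1, 4*e - 4)[p] - 2
Before havoc e: ∀e_1. (2*h ≥ 1 ∧ 2*p > store(a, e_1 + 1, 4*e_1 - 4)[p] - 2)
Answer: WP = ∀e_1. (2*h ≥ 1 ∧ 2*p > store(a, e_1 + 1, 4*e_1 - 4)[p] - 2)


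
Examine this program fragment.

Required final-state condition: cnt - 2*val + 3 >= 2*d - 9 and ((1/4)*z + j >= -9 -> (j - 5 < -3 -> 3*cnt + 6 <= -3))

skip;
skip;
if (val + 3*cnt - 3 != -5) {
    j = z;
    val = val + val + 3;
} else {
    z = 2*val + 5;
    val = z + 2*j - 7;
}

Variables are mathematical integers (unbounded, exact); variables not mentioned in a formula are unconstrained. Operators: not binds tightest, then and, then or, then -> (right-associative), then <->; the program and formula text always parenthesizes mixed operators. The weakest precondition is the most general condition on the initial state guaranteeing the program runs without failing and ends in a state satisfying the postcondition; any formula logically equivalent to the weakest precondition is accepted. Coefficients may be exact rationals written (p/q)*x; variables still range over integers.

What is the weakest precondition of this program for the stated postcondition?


Working backward. After the program, the postcondition cnt - 2*val + 3 >= 2*d - 9 and ((1/4)*z + j >= -9 -> (j - 5 < -3 -> 3*cnt + 6 <= -3)) must hold; in canonical form it is cnt >= 2*d + 2*val - 12 and (j + (1/4)*z >= -9 -> (j < 2 -> 3*cnt <= -9)).
Then branch requires cnt >= 2*d + 4*val - 6 and ((5/4)*z >= -9 -> (z < 2 -> 3*cnt <= -9)); else branch requires cnt >= 2*d + 4*j + 4*val - 16 and (j + (1/2)*val >= -41/4 -> (j < 2 -> 3*cnt <= -9)).
Before the if: (3*cnt + val != -2 -> (cnt >= 2*d + 4*val - 6 and ((5/4)*z >= -9 -> (z < 2 -> 3*cnt <= -9)))) and ((not (3*cnt + val != -2)) -> (cnt >= 2*d + 4*j + 4*val - 16 and (j + (1/2)*val >= -41/4 -> (j < 2 -> 3*cnt <= -9))))
Before skip: (3*cnt + val != -2 -> (cnt >= 2*d + 4*val - 6 and ((5/4)*z >= -9 -> (z < 2 -> 3*cnt <= -9)))) and ((not (3*cnt + val != -2)) -> (cnt >= 2*d + 4*j + 4*val - 16 and (j + (1/2)*val >= -41/4 -> (j < 2 -> 3*cnt <= -9))))
Before skip: (3*cnt + val != -2 -> (cnt >= 2*d + 4*val - 6 and ((5/4)*z >= -9 -> (z < 2 -> 3*cnt <= -9)))) and ((not (3*cnt + val != -2)) -> (cnt >= 2*d + 4*j + 4*val - 16 and (j + (1/2)*val >= -41/4 -> (j < 2 -> 3*cnt <= -9))))
Answer: WP = (3*cnt + val != -2 -> (cnt >= 2*d + 4*val - 6 and ((5/4)*z >= -9 -> (z < 2 -> 3*cnt <= -9)))) and ((not (3*cnt + val != -2)) -> (cnt >= 2*d + 4*j + 4*val - 16 and (j + (1/2)*val >= -41/4 -> (j < 2 -> 3*cnt <= -9))))


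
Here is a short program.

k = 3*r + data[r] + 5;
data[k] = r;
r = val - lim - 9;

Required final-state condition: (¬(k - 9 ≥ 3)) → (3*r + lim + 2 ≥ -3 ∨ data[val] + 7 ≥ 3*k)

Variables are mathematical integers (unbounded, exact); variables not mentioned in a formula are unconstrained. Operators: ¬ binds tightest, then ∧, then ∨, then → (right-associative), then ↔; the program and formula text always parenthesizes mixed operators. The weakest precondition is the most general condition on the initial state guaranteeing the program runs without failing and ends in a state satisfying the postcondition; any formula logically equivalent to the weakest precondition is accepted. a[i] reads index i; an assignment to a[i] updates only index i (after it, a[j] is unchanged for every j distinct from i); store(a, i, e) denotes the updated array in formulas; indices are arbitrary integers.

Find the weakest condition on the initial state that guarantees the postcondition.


Working backward. After the program, the postcondition (¬(k - 9 ≥ 3)) → (3*r + lim + 2 ≥ -3 ∨ data[val] + 7 ≥ 3*k) must hold; in canonical form it is (¬(k ≥ 12)) → (lim + 3*r ≥ -5 ∨ data[val] ≥ 3*k - 7).
Before r := val - lim - 9: (¬(k ≥ 12)) → (3*val ≥ 2*lim + 22 ∨ data[val] ≥ 3*k - 7)
Before data[k] := r: (¬(k ≥ 12)) → (3*val ≥ 2*lim + 22 ∨ store(data, k, r)[val] ≥ 3*k - 7)
Before k := 3*r + data[r] + 5: (¬(data[r] + 3*r ≥ 7)) → (3*val ≥ 2*lim + 22 ∨ store(data, data[r] + 3*r + 5, r)[val] ≥ 3*data[r] + 9*r + 8)
Answer: WP = (¬(data[r] + 3*r ≥ 7)) → (3*val ≥ 2*lim + 22 ∨ store(data, data[r] + 3*r + 5, r)[val] ≥ 3*data[r] + 9*r + 8)


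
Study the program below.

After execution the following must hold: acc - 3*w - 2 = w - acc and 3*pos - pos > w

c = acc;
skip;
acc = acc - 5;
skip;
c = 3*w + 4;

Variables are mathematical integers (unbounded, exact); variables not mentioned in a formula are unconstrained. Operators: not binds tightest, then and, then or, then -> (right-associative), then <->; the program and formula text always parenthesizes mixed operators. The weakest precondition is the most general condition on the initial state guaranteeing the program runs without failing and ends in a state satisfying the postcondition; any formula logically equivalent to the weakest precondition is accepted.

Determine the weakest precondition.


Working backward. After the program, the postcondition acc - 3*w - 2 = w - acc and 3*pos - pos > w must hold; in canonical form it is 2*acc = 4*w + 2 and 2*pos > w.
Before c := 3*w + 4: 2*acc = 4*w + 2 and 2*pos > w
Before skip: 2*acc = 4*w + 2 and 2*pos > w
Before acc := acc - 5: 2*acc = 4*w + 12 and 2*pos > w
Before skip: 2*acc = 4*w + 12 and 2*pos > w
Before c := acc: 2*acc = 4*w + 12 and 2*pos > w
Answer: WP = 2*acc = 4*w + 12 and 2*pos > w


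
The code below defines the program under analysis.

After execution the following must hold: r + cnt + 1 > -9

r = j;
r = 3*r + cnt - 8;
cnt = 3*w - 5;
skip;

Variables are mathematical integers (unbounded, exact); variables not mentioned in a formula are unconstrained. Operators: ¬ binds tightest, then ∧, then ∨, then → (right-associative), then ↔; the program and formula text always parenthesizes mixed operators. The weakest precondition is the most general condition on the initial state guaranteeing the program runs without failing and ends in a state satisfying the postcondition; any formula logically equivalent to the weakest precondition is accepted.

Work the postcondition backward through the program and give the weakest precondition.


Working backward. After the program, the postcondition r + cnt + 1 > -9 must hold; in canonical form it is cnt + r > -10.
Before skip: cnt + r > -10
Before cnt := 3*w - 5: r + 3*w > -5
Before r := 3*r + cnt - 8: cnt + 3*r + 3*w > 3
Before r := j: cnt + 3*j + 3*w > 3
Answer: WP = cnt + 3*j + 3*w > 3


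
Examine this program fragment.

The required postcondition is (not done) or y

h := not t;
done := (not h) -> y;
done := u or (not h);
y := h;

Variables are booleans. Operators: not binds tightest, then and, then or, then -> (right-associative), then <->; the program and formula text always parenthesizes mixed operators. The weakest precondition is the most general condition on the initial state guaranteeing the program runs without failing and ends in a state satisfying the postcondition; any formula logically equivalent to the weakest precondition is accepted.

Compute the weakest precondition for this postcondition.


Working backward. After the program, (not done) or y must hold.
Before y := h: (not done) or h
Before done := u or (not h): (not (u or (not h))) or h
Before done := (not h) -> y: (not (u or (not h))) or h
Before h := not t: (not (u or t)) or (not t)
Answer: WP = (not (u or t)) or (not t)


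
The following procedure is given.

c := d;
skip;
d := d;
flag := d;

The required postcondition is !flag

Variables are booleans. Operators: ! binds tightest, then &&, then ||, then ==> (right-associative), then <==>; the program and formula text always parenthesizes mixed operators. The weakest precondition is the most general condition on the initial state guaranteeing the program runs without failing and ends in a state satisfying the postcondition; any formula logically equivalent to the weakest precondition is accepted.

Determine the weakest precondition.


Working backward. After the program, !flag must hold.
Before flag := d: !d
Before d := d: !d
Before skip: !d
Before c := d: !d
Answer: WP = !d


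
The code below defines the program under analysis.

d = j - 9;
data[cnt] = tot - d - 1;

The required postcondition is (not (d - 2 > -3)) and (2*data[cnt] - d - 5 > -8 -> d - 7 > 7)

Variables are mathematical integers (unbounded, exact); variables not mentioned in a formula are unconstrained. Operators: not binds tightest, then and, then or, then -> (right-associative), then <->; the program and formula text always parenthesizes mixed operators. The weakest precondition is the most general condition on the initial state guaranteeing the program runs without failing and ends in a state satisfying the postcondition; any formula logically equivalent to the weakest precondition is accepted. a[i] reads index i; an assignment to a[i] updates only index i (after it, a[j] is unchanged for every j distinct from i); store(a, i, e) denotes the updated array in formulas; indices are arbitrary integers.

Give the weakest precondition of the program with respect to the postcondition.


Working backward. After the program, the postcondition (not (d - 2 > -3)) and (2*data[cnt] - d - 5 > -8 -> d - 7 > 7) must hold; in canonical form it is (not (d > -1)) and (2*data[cnt] > d - 3 -> d > 14).
Before data[cnt] := tot - d - 1: (not (d > -1)) and (2*store(data, cnt, -d + tot - 1)[cnt] > d - 3 -> d > 14)
Before d := j - 9: (not (j > 8)) and (2*store(data, cnt, -j + tot + 8)[cnt] > j - 12 -> j > 23)
Answer: WP = (not (j > 8)) and (2*store(data, cnt, -j + tot + 8)[cnt] > j - 12 -> j > 23)


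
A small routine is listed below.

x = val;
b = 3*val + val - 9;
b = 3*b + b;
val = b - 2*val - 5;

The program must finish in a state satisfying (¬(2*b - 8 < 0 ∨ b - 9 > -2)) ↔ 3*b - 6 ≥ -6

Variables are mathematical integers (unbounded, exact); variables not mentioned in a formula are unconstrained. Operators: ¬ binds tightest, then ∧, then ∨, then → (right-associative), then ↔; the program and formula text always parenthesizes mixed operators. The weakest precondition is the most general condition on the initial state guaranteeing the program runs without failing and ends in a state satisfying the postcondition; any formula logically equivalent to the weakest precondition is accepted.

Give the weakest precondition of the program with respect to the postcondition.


Working backward. After the program, the postcondition (¬(2*b - 8 < 0 ∨ b - 9 > -2)) ↔ 3*b - 6 ≥ -6 must hold; in canonical form it is (¬(2*b < 8 ∨ b > 7)) ↔ 3*b ≥ 0.
Before val := b - 2*val - 5: (¬(2*b < 8 ∨ b > 7)) ↔ 3*b ≥ 0
Before b := 3*b + b: (¬(8*b < 8 ∨ 4*b > 7)) ↔ 12*b ≥ 0
Before b := 3*val + val - 9: (¬(32*val < 80 ∨ 16*val > 43)) ↔ 48*val ≥ 108
Before x := val: (¬(32*val < 80 ∨ 16*val > 43)) ↔ 48*val ≥ 108
Answer: WP = (¬(32*val < 80 ∨ 16*val > 43)) ↔ 48*val ≥ 108


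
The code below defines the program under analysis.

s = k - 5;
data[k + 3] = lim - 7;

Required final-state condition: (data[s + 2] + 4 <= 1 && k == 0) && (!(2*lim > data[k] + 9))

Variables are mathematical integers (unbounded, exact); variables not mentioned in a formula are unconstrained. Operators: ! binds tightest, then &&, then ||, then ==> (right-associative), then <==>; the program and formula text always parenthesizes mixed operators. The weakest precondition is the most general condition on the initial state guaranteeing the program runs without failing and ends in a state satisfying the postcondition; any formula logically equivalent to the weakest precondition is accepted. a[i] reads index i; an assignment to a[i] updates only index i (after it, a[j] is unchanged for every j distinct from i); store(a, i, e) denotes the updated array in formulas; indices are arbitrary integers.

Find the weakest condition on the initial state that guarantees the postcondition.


Working backward. After the program, the postcondition (data[s + 2] + 4 <= 1 && k == 0) && (!(2*lim > data[k] + 9)) must hold; in canonical form it is data[s + 2] <= -3 && k == 0 && (!(2*lim > data[k] + 9)).
Before data[k + 3] := lim - 7: store(data, k + 3, lim - 7)[s + 2] <= -3 && k == 0 && (!(2*lim > store(data, k + 3, lim - 7)[k] + 9))
Before s := k - 5: store(data, k + 3, lim - 7)[k - 3] <= -3 && k == 0 && (!(2*lim > store(data, k + 3, lim - 7)[k] + 9))
Answer: WP = store(data, k + 3, lim - 7)[k - 3] <= -3 && k == 0 && (!(2*lim > store(data, k + 3, lim - 7)[k] + 9))


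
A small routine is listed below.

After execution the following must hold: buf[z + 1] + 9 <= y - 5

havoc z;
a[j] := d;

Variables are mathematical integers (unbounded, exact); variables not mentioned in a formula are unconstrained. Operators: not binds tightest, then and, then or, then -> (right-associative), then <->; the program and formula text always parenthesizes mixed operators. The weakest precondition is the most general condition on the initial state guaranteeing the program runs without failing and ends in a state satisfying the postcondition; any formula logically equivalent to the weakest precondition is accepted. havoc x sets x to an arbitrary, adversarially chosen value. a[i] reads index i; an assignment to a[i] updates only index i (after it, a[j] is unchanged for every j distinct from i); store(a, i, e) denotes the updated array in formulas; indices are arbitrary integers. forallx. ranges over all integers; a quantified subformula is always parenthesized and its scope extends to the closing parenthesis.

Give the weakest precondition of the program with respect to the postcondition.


Working backward. After the program, the postcondition buf[z + 1] + 9 <= y - 5 must hold; in canonical form it is buf[z + 1] <= y - 14.
Before a[j] := d: buf[z + 1] <= y - 14
Before havoc z: forall z_1. buf[z_1 + 1] <= y - 14
Answer: WP = forall z_1. buf[z_1 + 1] <= y - 14


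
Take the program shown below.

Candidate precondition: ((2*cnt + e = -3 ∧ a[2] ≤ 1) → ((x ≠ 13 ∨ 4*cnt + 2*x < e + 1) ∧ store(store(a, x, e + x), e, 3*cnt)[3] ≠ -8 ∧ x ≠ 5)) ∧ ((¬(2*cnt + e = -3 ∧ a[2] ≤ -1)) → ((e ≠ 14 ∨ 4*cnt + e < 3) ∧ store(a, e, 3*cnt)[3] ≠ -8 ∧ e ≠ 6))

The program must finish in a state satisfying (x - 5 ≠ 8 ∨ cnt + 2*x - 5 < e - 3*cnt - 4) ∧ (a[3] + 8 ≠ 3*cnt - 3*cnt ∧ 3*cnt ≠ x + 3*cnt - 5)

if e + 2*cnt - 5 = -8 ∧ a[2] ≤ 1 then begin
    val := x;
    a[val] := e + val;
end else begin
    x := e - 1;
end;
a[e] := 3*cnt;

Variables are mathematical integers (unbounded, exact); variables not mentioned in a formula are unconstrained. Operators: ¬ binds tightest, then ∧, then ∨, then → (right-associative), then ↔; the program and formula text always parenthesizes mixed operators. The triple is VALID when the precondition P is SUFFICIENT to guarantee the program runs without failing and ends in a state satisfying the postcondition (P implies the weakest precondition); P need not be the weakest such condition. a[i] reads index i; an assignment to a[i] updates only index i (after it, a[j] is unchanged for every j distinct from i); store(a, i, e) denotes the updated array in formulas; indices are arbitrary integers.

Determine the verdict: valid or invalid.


Working backward. After the program, the postcondition (x - 5 ≠ 8 ∨ cnt + 2*x - 5 < e - 3*cnt - 4) ∧ (a[3] + 8 ≠ 3*cnt - 3*cnt ∧ 3*cnt ≠ x + 3*cnt - 5) must hold; in canonical form it is (x ≠ 13 ∨ 4*cnt + 2*x < e + 1) ∧ a[3] ≠ -8 ∧ x ≠ 5.
Before a[e] := 3*cnt: (x ≠ 13 ∨ 4*cnt + 2*x < e + 1) ∧ store(a, e, 3*cnt)[3] ≠ -8 ∧ x ≠ 5
Then branch requires (x ≠ 13 ∨ 4*cnt + 2*x < e + 1) ∧ store(store(a, x, e + x), e, 3*cnt)[3] ≠ -8 ∧ x ≠ 5; else branch requires (e ≠ 14 ∨ 4*cnt + e < 3) ∧ store(a, e, 3*cnt)[3] ≠ -8 ∧ e ≠ 6.
Before the if: ((2*cnt + e = -3 ∧ a[2] ≤ 1) → ((x ≠ 13 ∨ 4*cnt + 2*x < e + 1) ∧ store(store(a, x, e + x), e, 3*cnt)[3] ≠ -8 ∧ x ≠ 5)) ∧ ((¬(2*cnt + e = -3 ∧ a[2] ≤ 1)) → ((e ≠ 14 ∨ 4*cnt + e < 3) ∧ store(a, e, 3*cnt)[3] ≠ -8 ∧ e ≠ 6))
The weakest precondition is ((2*cnt + e = -3 ∧ a[2] ≤ 1) → ((x ≠ 13 ∨ 4*cnt + 2*x < e + 1) ∧ store(store(a, x, e + x), e, 3*cnt)[3] ≠ -8 ∧ x ≠ 5)) ∧ ((¬(2*cnt + e = -3 ∧ a[2] ≤ 1)) → ((e ≠ 14 ∨ 4*cnt + e < 3) ∧ store(a, e, 3*cnt)[3] ≠ -8 ∧ e ≠ 6)).
Check whether ((2*cnt + e = -3 ∧ a[2] ≤ 1) → ((x ≠ 13 ∨ 4*cnt + 2*x < e + 1) ∧ store(store(a, x, e + x), e, 3*cnt)[3] ≠ -8 ∧ x ≠ 5)) ∧ ((¬(2*cnt + e = -3 ∧ a[2] ≤ -1)) → ((e ≠ 14 ∨ 4*cnt + e < 3) ∧ store(a, e, 3*cnt)[3] ≠ -8 ∧ e ≠ 6)) implies it.
Every state satisfying the precondition satisfies the weakest precondition: the implication holds.
Answer: valid


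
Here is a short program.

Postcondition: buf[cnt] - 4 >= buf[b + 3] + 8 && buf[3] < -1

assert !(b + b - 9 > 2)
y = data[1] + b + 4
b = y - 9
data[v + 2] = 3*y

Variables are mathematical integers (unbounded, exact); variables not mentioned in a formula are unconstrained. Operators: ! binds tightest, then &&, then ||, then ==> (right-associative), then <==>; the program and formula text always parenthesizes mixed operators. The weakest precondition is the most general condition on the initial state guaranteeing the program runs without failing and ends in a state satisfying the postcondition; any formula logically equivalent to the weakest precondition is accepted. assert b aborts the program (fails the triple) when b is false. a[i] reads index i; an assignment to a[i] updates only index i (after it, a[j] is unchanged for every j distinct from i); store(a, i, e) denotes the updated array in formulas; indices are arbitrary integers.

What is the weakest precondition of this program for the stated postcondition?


Working backward. After the program, the postcondition buf[cnt] - 4 >= buf[b + 3] + 8 && buf[3] < -1 must hold; in canonical form it is buf[cnt] >= buf[b + 3] + 12 && buf[3] < -1.
Before data[v + 2] := 3*y: buf[cnt] >= buf[b + 3] + 12 && buf[3] < -1
Before b := y - 9: buf[cnt] >= buf[y - 6] + 12 && buf[3] < -1
Before y := data[1] + b + 4: buf[cnt] >= buf[data[1] + b - 2] + 12 && buf[3] < -1
Before assert !(b + b - 9 > 2): (!(2*b > 11)) && buf[cnt] >= buf[data[1] + b - 2] + 12 && buf[3] < -1
Answer: WP = (!(2*b > 11)) && buf[cnt] >= buf[data[1] + b - 2] + 12 && buf[3] < -1


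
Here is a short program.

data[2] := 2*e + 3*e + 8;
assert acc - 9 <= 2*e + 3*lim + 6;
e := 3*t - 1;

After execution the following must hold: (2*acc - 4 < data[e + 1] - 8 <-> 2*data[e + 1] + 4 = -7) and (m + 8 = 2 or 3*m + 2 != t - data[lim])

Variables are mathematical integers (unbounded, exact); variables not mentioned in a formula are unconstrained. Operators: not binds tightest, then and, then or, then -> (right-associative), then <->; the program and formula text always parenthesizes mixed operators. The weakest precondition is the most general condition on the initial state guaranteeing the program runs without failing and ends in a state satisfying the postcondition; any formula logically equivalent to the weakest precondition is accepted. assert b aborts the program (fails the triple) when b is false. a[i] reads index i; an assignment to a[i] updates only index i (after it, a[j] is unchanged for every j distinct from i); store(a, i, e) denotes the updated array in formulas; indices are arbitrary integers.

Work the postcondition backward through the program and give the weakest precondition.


Working backward. After the program, the postcondition (2*acc - 4 < data[e + 1] - 8 <-> 2*data[e + 1] + 4 = -7) and (m + 8 = 2 or 3*m + 2 != t - data[lim]) must hold; in canonical form it is (2*acc < data[e + 1] - 4 <-> 2*data[e + 1] = -11) and (m = -6 or data[lim] + 3*m != t - 2).
Before e := 3*t - 1: (2*acc < data[3*t] - 4 <-> 2*data[3*t] = -11) and (m = -6 or data[lim] + 3*m != t - 2)
Before assert acc - 9 <= 2*e + 3*lim + 6: acc <= 2*e + 3*lim + 15 and (2*acc < data[3*t] - 4 <-> 2*data[3*t] = -11) and (m = -6 or data[lim] + 3*m != t - 2)
Before data[2] := 2*e + 3*e + 8: acc <= 2*e + 3*lim + 15 and (2*acc < store(data, 2, 5*e + 8)[3*t] - 4 <-> 2*store(data, 2, 5*e + 8)[3*t] = -11) and (m = -6 or store(data, 2, 5*e + 8)[lim] + 3*m != t - 2)
Answer: WP = acc <= 2*e + 3*lim + 15 and (2*acc < store(data, 2, 5*e + 8)[3*t] - 4 <-> 2*store(data, 2, 5*e + 8)[3*t] = -11) and (m = -6 or store(data, 2, 5*e + 8)[lim] + 3*m != t - 2)


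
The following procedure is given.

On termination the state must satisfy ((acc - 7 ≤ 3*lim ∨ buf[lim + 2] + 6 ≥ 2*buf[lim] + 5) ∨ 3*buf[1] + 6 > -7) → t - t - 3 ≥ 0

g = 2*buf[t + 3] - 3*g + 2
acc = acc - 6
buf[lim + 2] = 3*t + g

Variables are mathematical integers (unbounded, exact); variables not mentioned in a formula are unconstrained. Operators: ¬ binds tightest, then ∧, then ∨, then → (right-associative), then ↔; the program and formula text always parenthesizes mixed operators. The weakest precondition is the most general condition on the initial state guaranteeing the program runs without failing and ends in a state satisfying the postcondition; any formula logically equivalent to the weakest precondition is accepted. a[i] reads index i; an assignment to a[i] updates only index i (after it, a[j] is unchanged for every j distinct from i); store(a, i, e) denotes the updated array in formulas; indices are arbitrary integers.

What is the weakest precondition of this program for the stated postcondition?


Working backward. After the program, the postcondition ((acc - 7 ≤ 3*lim ∨ buf[lim + 2] + 6 ≥ 2*buf[lim] + 5) ∨ 3*buf[1] + 6 > -7) → t - t - 3 ≥ 0 must hold; in canonical form it is ¬(acc ≤ 3*lim + 7 ∨ buf[lim + 2] ≥ 2*buf[lim] - 1 ∨ 3*buf[1] > -13).
Before buf[lim + 2] := 3*t + g: ¬(acc ≤ 3*lim + 7 ∨ store(buf, lim + 2, g + 3*t)[lim + 2] ≥ 2*store(buf, lim + 2, g + 3*t)[lim] - 1 ∨ 3*store(buf, lim + 2, g + 3*t)[1] > -13)
Before acc := acc - 6: ¬(acc ≤ 3*lim + 13 ∨ store(buf, lim + 2, g + 3*t)[lim + 2] ≥ 2*store(buf, lim + 2, g + 3*t)[lim] - 1 ∨ 3*store(buf, lim + 2, g + 3*t)[1] > -13)
Before g := 2*buf[t + 3] - 3*g + 2: ¬(acc ≤ 3*lim + 13 ∨ store(buf, lim + 2, 2*buf[t + 3] - 3*g + 3*t + 2)[lim + 2] ≥ 2*store(buf, lim + 2, 2*buf[t + 3] - 3*g + 3*t + 2)[lim] - 1 ∨ 3*store(buf, lim + 2, 2*buf[t + 3] - 3*g + 3*t + 2)[1] > -13)
Answer: WP = ¬(acc ≤ 3*lim + 13 ∨ store(buf, lim + 2, 2*buf[t + 3] - 3*g + 3*t + 2)[lim + 2] ≥ 2*store(buf, lim + 2, 2*buf[t + 3] - 3*g + 3*t + 2)[lim] - 1 ∨ 3*store(buf, lim + 2, 2*buf[t + 3] - 3*g + 3*t + 2)[1] > -13)


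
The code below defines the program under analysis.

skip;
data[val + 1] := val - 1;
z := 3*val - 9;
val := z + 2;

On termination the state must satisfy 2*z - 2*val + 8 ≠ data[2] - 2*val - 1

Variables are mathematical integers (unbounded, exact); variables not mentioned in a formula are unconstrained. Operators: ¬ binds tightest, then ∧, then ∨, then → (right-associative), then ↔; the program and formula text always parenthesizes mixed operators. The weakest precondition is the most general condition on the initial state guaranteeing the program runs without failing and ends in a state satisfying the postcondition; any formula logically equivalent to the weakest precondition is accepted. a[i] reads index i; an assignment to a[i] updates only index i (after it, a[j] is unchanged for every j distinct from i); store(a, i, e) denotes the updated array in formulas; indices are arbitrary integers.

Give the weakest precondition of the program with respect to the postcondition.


Working backward. After the program, the postcondition 2*z - 2*val + 8 ≠ data[2] - 2*val - 1 must hold; in canonical form it is 2*z ≠ data[2] - 9.
Before val := z + 2: 2*z ≠ data[2] - 9
Before z := 3*val - 9: 6*val ≠ data[2] + 9
Before data[val + 1] := val - 1: 6*val ≠ store(data, val + 1, val - 1)[2] + 9
Before skip: 6*val ≠ store(data, val + 1, val - 1)[2] + 9
Answer: WP = 6*val ≠ store(data, val + 1, val - 1)[2] + 9


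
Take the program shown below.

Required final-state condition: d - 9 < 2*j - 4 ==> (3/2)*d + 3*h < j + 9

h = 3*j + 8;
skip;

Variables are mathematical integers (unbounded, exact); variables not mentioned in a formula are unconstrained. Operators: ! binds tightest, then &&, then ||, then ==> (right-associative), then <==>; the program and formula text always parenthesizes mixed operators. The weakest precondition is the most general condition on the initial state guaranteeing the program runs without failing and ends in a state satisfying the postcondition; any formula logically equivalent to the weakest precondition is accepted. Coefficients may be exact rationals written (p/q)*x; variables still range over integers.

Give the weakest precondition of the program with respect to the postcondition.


Working backward. After the program, the postcondition d - 9 < 2*j - 4 ==> (3/2)*d + 3*h < j + 9 must hold; in canonical form it is d < 2*j + 5 ==> (3/2)*d + 3*h < j + 9.
Before skip: d < 2*j + 5 ==> (3/2)*d + 3*h < j + 9
Before h := 3*j + 8: d < 2*j + 5 ==> (3/2)*d + 8*j < -15
Answer: WP = d < 2*j + 5 ==> (3/2)*d + 8*j < -15
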